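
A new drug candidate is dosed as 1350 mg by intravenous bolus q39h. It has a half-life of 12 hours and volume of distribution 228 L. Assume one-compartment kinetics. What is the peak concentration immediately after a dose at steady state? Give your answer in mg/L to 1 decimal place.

τ/t½ = 39/12 ≈ 3.25, so fraction remaining f = (1/2)^(39/12) ≈ 0.1051.
At steady state, accumulation factor R = 1/(1 − e^(−kτ)) ≈ 1.1174.
Single-dose peak C₀ = D/Vd = 1350/228 ≈ 5.921 mg/L.
Steady-state peak Cmax,ss = C₀·R ≈ 5.921 × 1.1174 ≈ 6.616 mg/L.

6.6 mg/L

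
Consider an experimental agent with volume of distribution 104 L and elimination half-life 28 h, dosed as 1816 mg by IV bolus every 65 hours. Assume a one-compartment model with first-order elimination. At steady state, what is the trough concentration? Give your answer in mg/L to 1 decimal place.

τ/t½ = 65/28 ≈ 2.3214, so fraction remaining f = (1/2)^(65/28) ≈ 0.2001.
At steady state, accumulation factor R = 1/(1 − e^(−kτ)) ≈ 1.2502.
Each bolus raises the concentration by D/Vd = 1816/104 ≈ 17.462 mg/L.
Steady-state peak Cmax,ss = C₀·R ≈ 17.462 × 1.2502 ≈ 21.831 mg/L.
One interval later, Cmin,ss = Cmax,ss·e^(−kτ) ≈ 21.831 × 0.2001 ≈ 4.368 mg/L.

4.4 mg/L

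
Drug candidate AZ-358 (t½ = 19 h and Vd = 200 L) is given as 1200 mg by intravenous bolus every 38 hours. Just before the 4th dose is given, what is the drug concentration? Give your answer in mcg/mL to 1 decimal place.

f = (1/2)^(τ/t½) = (1/2)^(38/19) ≈ 0.2500.
C₀ = D/Vd = 1200/200 ≈ 6.000 mcg/mL.
Before the 4th dose, 3 doses have been given. Superposition: Cmin = C₀·(f + f² + … + f^3).
≈ 6.000 × (0.2500 + 0.0625 + 0.0156) ≈ 6.000 × 0.3281 ≈ 1.969 mcg/mL.

2.0 mcg/mL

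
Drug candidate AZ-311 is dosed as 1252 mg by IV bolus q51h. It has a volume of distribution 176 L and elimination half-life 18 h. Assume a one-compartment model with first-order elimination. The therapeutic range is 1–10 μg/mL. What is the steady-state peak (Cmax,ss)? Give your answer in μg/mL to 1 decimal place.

8.3 μg/mL

τ/t½ = 51/18 ≈ 2.8333, so fraction remaining f = (1/2)^(51/18) ≈ 0.1403.
At steady state, accumulation factor R = 1/(1 − e^(−kτ)) ≈ 1.1632.
Single-dose peak C₀ = D/Vd = 1252/176 ≈ 7.114 μg/mL.
Steady-state peak Cmax,ss = C₀·R ≈ 7.114 × 1.1632 ≈ 8.275 μg/mL.
Peak 8.3 μg/mL vs MTC 10 μg/mL: below toxic threshold.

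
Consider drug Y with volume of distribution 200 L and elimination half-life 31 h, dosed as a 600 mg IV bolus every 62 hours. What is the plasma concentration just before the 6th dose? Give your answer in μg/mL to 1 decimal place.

1.0 μg/mL

f = (1/2)^(τ/t½) = (1/2)^(62/31) ≈ 0.2500.
C₀ = D/Vd = 600/200 ≈ 3.000 μg/mL.
Before the 6th dose, 5 doses have been given. Superposition: Cmin = C₀·(f + f² + … + f^5).
≈ 3.000 × (0.2500 + 0.0625 + 0.0156 + 0.0039 + 0.0010) ≈ 3.000 × 0.3330 ≈ 0.999 μg/mL.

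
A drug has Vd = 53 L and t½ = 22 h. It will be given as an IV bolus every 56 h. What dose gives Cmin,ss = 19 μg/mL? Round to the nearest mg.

4872 mg

τ/t½ = 56/22 ≈ 2.5455, so f = (1/2)^(56/22) ≈ 0.171294.
Cmin,ss = (D/Vd)·f/(1−f), so D = Cmin,ss·Vd·(1−f)/f.
D = 19 × 53 × (1−f)/f ≈ 19 × 53 × 4.83792 ≈ 4871.79 mg.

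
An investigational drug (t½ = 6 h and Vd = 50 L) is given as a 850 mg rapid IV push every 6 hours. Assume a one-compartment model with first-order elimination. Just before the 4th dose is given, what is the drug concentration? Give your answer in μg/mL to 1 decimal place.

f = (1/2)^(τ/t½) = (1/2)^(6/6) ≈ 0.5000.
C₀ = D/Vd = 850/50 ≈ 17.000 μg/mL.
Before the 4th dose, 3 doses have been given. Superposition: Cmin = C₀·(f + f² + … + f^3).
≈ 17.000 × (0.5000 + 0.2500 + 0.1250) ≈ 17.000 × 0.8750 ≈ 14.875 μg/mL.

14.9 μg/mL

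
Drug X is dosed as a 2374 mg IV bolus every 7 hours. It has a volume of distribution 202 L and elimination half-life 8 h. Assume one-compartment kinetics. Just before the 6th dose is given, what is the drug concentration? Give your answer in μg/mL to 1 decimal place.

f = (1/2)^(τ/t½) = (1/2)^(7/8) ≈ 0.5453.
C₀ = D/Vd = 2374/202 ≈ 11.752 μg/mL.
Before the 6th dose, 5 doses have been given. Superposition: Cmin = C₀·(f + f² + … + f^5).
≈ 11.752 × (0.5453 + 0.2974 + 0.1621 + 0.0884 + 0.0482) ≈ 11.752 × 1.1414 ≈ 13.414 μg/mL.

13.4 μg/mL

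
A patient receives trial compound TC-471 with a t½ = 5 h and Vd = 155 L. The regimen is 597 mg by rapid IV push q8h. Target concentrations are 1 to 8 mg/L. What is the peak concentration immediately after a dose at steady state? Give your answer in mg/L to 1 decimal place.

τ/t½ = 8/5 ≈ 1.6, so fraction remaining f = (1/2)^(8/5) ≈ 0.3299.
Accumulation ratio R = 1/(1 − f) ≈ 1/0.6701 ≈ 1.4923.
Each bolus raises the concentration by D/Vd = 597/155 ≈ 3.852 mg/L.
Steady-state peak Cmax,ss = C₀·R ≈ 3.852 × 1.4923 ≈ 5.748 mg/L.
Peak 5.7 mg/L vs MTC 8 mg/L: below toxic threshold.

5.7 mg/L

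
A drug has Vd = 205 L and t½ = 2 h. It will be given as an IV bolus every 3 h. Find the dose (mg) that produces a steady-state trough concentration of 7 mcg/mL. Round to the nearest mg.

τ/t½ = 3/2 ≈ 1.5, so f = (1/2)^(3/2) ≈ 0.353553.
Cmin,ss = (D/Vd)·f/(1−f), so D = Cmin,ss·Vd·(1−f)/f.
D = 7 × 205 × (1−f)/f ≈ 7 × 205 × 1.82843 ≈ 2623.80 mg.

2624 mg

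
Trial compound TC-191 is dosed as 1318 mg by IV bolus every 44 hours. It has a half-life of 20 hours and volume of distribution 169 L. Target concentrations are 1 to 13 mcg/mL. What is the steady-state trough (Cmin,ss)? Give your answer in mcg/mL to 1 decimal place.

2.2 mcg/mL

k = ln2/t½ = ln2/20 ≈ 0.034657 h⁻¹; fraction remaining f = e^(−kτ) = e^(−0.034657×44) ≈ 0.2176.
Single-dose peak C₀ = D/Vd = 1318/169 ≈ 7.799 mcg/mL.
Steady-state trough Cmin,ss = C₀·f/(1−f) ≈ 7.799 × 0.2176/0.7824 ≈ 2.169 mcg/mL.
Trough 2.2 mcg/mL vs MEC 1 mcg/mL: adequate.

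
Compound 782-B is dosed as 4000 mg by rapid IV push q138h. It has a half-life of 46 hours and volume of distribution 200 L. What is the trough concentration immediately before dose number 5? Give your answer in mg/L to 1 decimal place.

2.9 mg/L

f = (1/2)^(τ/t½) = (1/2)^(138/46) ≈ 0.1250.
C₀ = D/Vd = 4000/200 ≈ 20.000 mg/L.
Before the 5th dose, 4 doses have been given. Superposition: Cmin = C₀·(f + f² + … + f^4).
≈ 20.000 × (0.1250 + 0.0156 + 0.0020 + 0.0002) ≈ 20.000 × 0.1428 ≈ 2.856 mg/L.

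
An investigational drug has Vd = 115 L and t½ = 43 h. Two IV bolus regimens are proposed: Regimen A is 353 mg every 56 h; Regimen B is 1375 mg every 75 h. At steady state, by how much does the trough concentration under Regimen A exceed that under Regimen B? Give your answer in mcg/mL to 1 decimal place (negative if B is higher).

Regimen A: f = (1/2)^(56/43) ≈ 0.4055; Cmin,ss = (353/115)·f/(1−f) ≈ 2.094 mcg/mL.
Regimen B: f = (1/2)^(75/43) ≈ 0.2985; Cmin,ss = (1375/115)·f/(1−f) ≈ 5.088 mcg/mL.
Difference ≈ 2.094 − 5.088 ≈ -2.994 mcg/mL.

-3.0 mcg/mL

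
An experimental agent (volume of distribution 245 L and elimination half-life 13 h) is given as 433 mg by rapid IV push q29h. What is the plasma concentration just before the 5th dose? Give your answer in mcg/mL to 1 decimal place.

f = (1/2)^(τ/t½) = (1/2)^(29/13) ≈ 0.2130.
C₀ = D/Vd = 433/245 ≈ 1.767 mcg/mL.
Before the 5th dose, 4 doses have been given. Superposition: Cmin = C₀·(f + f² + … + f^4).
≈ 1.767 × (0.2130 + 0.0454 + 0.0097 + 0.0021) ≈ 1.767 × 0.2702 ≈ 0.477 mcg/mL.

0.5 mcg/mL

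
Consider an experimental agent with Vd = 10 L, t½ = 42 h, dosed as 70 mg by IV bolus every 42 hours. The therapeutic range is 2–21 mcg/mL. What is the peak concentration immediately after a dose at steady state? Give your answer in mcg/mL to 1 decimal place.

14.0 mcg/mL

The dosing interval is 1 half-life, so f = 2^(−1) = 0.5.
Accumulation ratio R = 1/(1 − f) = 1/0.5 = 2/1.
Single-dose peak C₀ = D/Vd = 70/10 = 7 mcg/mL.
Steady-state peak Cmax,ss = C₀·R = 7 × 2/1 ≈ 14.000 mcg/mL.
Peak 14.0 mcg/mL vs MTC 21 mcg/mL: below toxic threshold.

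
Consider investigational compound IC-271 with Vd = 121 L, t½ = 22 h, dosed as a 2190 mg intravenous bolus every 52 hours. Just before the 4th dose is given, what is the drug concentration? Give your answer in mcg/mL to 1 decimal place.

f = (1/2)^(τ/t½) = (1/2)^(52/22) ≈ 0.1943.
C₀ = D/Vd = 2190/121 ≈ 18.099 mcg/mL.
Before the 4th dose, 3 doses have been given. Superposition: Cmin = C₀·(f + f² + … + f^3).
≈ 18.099 × (0.1943 + 0.0378 + 0.0073) ≈ 18.099 × 0.2394 ≈ 4.333 mcg/mL.

4.3 mcg/mL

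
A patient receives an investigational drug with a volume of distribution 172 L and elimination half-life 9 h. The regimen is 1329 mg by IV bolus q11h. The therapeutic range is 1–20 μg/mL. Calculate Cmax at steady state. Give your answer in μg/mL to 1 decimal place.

Over one 11-h interval, 11/9 ≈ 1.2222 half-lives elapse, leaving f ≈ 0.4286 of each dose.
Accumulation ratio R = 1/(1 − f) ≈ 1/0.5714 ≈ 1.7501.
Single-dose peak C₀ = D/Vd = 1329/172 ≈ 7.727 μg/mL.
Cmax,ss = C₀/(1 − f) ≈ 7.727/0.5714 ≈ 13.523 μg/mL.
Peak 13.5 μg/mL vs MTC 20 μg/mL: below toxic threshold.

13.5 μg/mL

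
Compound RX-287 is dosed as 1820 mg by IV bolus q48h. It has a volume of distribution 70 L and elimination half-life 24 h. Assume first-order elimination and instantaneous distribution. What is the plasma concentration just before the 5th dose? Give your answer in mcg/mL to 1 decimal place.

f = (1/2)^(τ/t½) = (1/2)^(48/24) ≈ 0.2500.
C₀ = D/Vd = 1820/70 ≈ 26.000 mcg/mL.
Before the 5th dose, 4 doses have been given. Superposition: Cmin = C₀·(f + f² + … + f^4).
≈ 26.000 × (0.2500 + 0.0625 + 0.0156 + 0.0039) ≈ 26.000 × 0.3320 ≈ 8.632 mcg/mL.

8.6 mcg/mL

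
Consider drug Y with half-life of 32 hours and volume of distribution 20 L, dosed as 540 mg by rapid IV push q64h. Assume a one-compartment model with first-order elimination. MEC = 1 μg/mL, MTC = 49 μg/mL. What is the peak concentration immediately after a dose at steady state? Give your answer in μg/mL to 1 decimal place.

The dosing interval is 2 half-lives, so f = 2^(−2) = 0.25.
Accumulation ratio R = 1/(1 − f) = 1/0.75 = 4/3.
Single-dose peak C₀ = D/Vd = 540/20 = 27 μg/mL.
Steady-state peak Cmax,ss = C₀·R = 27 × 4/3 ≈ 36.000 μg/mL.
Peak 36.0 μg/mL vs MTC 49 μg/mL: below toxic threshold.

36.0 μg/mL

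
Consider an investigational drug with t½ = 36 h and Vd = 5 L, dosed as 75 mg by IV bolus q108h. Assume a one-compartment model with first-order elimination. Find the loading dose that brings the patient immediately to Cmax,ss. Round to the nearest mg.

f = (1/2)^(108/36) ≈ 0.125000; accumulation ratio R = 1/(1−f) ≈ 1.14286.
Loading dose to hit Cmax,ss on first dose: D_load = D_maint·R ≈ 75 × 1.14286 ≈ 85.71 mg.

86 mg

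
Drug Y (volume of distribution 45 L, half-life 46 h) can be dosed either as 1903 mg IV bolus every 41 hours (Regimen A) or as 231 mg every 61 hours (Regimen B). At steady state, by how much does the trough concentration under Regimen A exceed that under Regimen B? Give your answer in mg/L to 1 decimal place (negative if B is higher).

Regimen A: f = (1/2)^(41/46) ≈ 0.5391; Cmin,ss = (1903/45)·f/(1−f) ≈ 49.464 mg/L.
Regimen B: f = (1/2)^(61/46) ≈ 0.3988; Cmin,ss = (231/45)·f/(1−f) ≈ 3.405 mg/L.
Difference ≈ 49.464 − 3.405 ≈ 46.059 mg/L.

46.1 mg/L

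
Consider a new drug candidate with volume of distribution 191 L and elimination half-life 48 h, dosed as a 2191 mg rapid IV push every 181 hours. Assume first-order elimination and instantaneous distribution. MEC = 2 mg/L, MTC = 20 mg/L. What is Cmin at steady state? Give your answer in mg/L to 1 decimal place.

Over one 181-h interval, 181/48 ≈ 3.7708 half-lives elapse, leaving f ≈ 0.0733 of each dose.
Single-dose peak C₀ = D/Vd = 2191/191 ≈ 11.471 mg/L.
Steady-state trough Cmin,ss = C₀·f/(1−f) ≈ 11.471 × 0.0733/0.9267 ≈ 0.907 mg/L.
Trough 0.9 mg/L vs MEC 2 mg/L: subtherapeutic.

0.9 mg/L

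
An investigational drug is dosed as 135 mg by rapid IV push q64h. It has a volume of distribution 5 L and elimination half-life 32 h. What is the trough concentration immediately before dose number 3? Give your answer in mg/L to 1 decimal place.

f = (1/2)^(τ/t½) = (1/2)^(64/32) ≈ 0.2500.
C₀ = D/Vd = 135/5 ≈ 27.000 mg/L.
Before the 3rd dose, 2 doses have been given. Superposition: Cmin = C₀·(f + f²).
≈ 27.000 × (0.2500 + 0.0625) ≈ 27.000 × 0.3125 ≈ 8.438 mg/L.

8.4 mg/L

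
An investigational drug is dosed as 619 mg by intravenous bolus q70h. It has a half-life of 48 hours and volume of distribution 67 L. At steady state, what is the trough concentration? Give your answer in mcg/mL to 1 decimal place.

5.3 mcg/mL

Over one 70-h interval, 70/48 ≈ 1.4583 half-lives elapse, leaving f ≈ 0.3639 of each dose.
Accumulation ratio R = 1/(1 − f) ≈ 1/0.6361 ≈ 1.5721.
Single-dose peak C₀ = D/Vd = 619/67 ≈ 9.239 mcg/mL.
Cmax,ss = C₀/(1 − f) ≈ 9.239/0.6361 ≈ 14.524 mcg/mL.
One interval later, Cmin,ss = Cmax,ss·e^(−kτ) ≈ 14.524 × 0.3639 ≈ 5.285 mcg/mL.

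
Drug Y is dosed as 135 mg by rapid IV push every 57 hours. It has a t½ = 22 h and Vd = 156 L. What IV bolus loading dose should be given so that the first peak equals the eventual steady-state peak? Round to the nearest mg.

f = (1/2)^(57/22) ≈ 0.165981; accumulation ratio R = 1/(1−f) ≈ 1.19901.
Loading dose to hit Cmax,ss on first dose: D_load = D_maint·R ≈ 135 × 1.19901 ≈ 161.87 mg.

162 mg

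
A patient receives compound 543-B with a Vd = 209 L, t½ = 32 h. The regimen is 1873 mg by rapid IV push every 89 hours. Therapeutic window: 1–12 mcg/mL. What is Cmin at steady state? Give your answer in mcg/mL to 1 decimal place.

1.5 mcg/mL

k = ln2/t½ = ln2/32 ≈ 0.021661 h⁻¹; fraction remaining f = e^(−kτ) = e^(−0.021661×89) ≈ 0.1455.
At steady state, accumulation factor R = 1/(1 − e^(−kτ)) ≈ 1.1703.
Single-dose peak C₀ = D/Vd = 1873/209 ≈ 8.962 mcg/mL.
Steady-state peak Cmax,ss = C₀·R ≈ 8.962 × 1.1703 ≈ 10.488 mcg/mL.
One interval later, Cmin,ss = Cmax,ss·e^(−kτ) ≈ 10.488 × 0.1455 ≈ 1.526 mcg/mL.
Trough 1.5 mcg/mL vs MEC 1 mcg/mL: adequate.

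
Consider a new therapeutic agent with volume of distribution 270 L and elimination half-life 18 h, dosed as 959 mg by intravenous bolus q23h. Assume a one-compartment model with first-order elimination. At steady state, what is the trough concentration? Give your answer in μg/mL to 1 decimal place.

k = ln2/t½ = ln2/18 ≈ 0.038508 h⁻¹; fraction remaining f = e^(−kτ) = e^(−0.038508×23) ≈ 0.4124.
At steady state, accumulation factor R = 1/(1 − e^(−kτ)) ≈ 1.7018.
Single-dose peak C₀ = D/Vd = 959/270 ≈ 3.552 μg/mL.
Steady-state peak Cmax,ss = C₀·R ≈ 3.552 × 1.7018 ≈ 6.045 μg/mL.
One interval later, Cmin,ss = Cmax,ss·e^(−kτ) ≈ 6.045 × 0.4124 ≈ 2.493 μg/mL.

2.5 μg/mL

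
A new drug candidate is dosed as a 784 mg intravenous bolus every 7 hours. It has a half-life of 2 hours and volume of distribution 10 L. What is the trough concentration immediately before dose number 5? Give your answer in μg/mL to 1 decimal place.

f = (1/2)^(τ/t½) = (1/2)^(7/2) ≈ 0.0884.
C₀ = D/Vd = 784/10 ≈ 78.400 μg/mL.
Before the 5th dose, 4 doses have been given. Superposition: Cmin = C₀·(f + f² + … + f^4).
≈ 78.400 × (0.0884 + 0.0078 + 0.0007 + 0.0001) ≈ 78.400 × 0.0970 ≈ 7.605 μg/mL.

7.6 μg/mL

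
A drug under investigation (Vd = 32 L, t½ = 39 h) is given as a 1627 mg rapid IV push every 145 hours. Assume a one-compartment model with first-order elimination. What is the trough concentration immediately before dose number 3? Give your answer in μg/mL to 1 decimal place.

4.2 μg/mL

f = (1/2)^(τ/t½) = (1/2)^(145/39) ≈ 0.0760.
C₀ = D/Vd = 1627/32 ≈ 50.844 μg/mL.
Before the 3rd dose, 2 doses have been given. Superposition: Cmin = C₀·(f + f²).
≈ 50.844 × (0.0760 + 0.0058) ≈ 50.844 × 0.0818 ≈ 4.159 μg/mL.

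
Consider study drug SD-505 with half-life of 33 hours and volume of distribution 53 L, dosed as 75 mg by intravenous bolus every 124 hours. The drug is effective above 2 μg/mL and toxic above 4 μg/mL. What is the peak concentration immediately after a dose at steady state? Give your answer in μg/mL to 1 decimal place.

Over one 124-h interval, 124/33 ≈ 3.7576 half-lives elapse, leaving f ≈ 0.0739 of each dose.
At steady state, accumulation factor R = 1/(1 − e^(−kτ)) ≈ 1.0798.
Each bolus raises the concentration by D/Vd = 75/53 ≈ 1.415 μg/mL.
Cmax,ss = C₀/(1 − f) ≈ 1.415/0.9261 ≈ 1.528 μg/mL.
Peak 1.5 μg/mL vs MTC 4 μg/mL: below toxic threshold.

1.5 μg/mL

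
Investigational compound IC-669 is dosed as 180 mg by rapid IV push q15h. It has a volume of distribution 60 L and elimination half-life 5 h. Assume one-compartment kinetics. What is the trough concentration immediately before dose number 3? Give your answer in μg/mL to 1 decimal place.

f = (1/2)^(τ/t½) = (1/2)^(15/5) ≈ 0.1250.
C₀ = D/Vd = 180/60 ≈ 3.000 μg/mL.
Before the 3rd dose, 2 doses have been given. Superposition: Cmin = C₀·(f + f²).
≈ 3.000 × (0.1250 + 0.0156) ≈ 3.000 × 0.1406 ≈ 0.422 μg/mL.

0.4 μg/mL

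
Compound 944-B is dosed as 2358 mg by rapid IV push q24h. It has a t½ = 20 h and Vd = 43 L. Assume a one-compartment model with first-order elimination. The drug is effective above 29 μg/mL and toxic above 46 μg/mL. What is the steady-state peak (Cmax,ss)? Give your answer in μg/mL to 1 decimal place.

97.1 μg/mL

k = ln2/t½ = ln2/20 ≈ 0.034657 h⁻¹; fraction remaining f = e^(−kτ) = e^(−0.034657×24) ≈ 0.4353.
At steady state, accumulation factor R = 1/(1 − e^(−kτ)) ≈ 1.7709.
Single-dose peak C₀ = D/Vd = 2358/43 ≈ 54.837 μg/mL.
Steady-state peak Cmax,ss = C₀·R ≈ 54.837 × 1.7709 ≈ 97.111 μg/mL.
Peak 97.1 μg/mL vs MTC 46 μg/mL: exceeds toxic threshold.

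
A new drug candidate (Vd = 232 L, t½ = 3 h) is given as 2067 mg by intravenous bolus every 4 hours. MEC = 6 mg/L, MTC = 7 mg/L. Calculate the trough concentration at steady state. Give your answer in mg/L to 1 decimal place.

5.9 mg/L

k = ln2/t½ = ln2/3 ≈ 0.231049 h⁻¹; fraction remaining f = e^(−kτ) = e^(−0.231049×4) ≈ 0.3969.
Single-dose peak C₀ = D/Vd = 2067/232 ≈ 8.909 mg/L.
Steady-state trough Cmin,ss = C₀·f/(1−f) ≈ 8.909 × 0.3969/0.6031 ≈ 5.863 mg/L.
Trough 5.9 mg/L vs MEC 6 mg/L: subtherapeutic.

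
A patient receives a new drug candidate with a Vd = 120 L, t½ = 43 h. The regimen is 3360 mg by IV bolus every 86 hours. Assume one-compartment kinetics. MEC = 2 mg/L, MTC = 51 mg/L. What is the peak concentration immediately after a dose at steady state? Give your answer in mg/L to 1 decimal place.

37.3 mg/L

τ = 86 h = 2 half-lives, so f = (1/2)^2 = 0.25.
Accumulation ratio R = 1/(1 − f) = 1/0.75 = 4/3.
Single-dose peak C₀ = D/Vd = 3360/120 = 28 mg/L.
Steady-state peak Cmax,ss = C₀·R = 28 × 4/3 ≈ 37.333 mg/L.
Peak 37.3 mg/L vs MTC 51 mg/L: below toxic threshold.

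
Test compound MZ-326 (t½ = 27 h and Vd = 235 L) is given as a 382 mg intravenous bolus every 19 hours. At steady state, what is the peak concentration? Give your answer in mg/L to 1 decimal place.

4.2 mg/L

Over one 19-h interval, 19/27 ≈ 0.7037 half-lives elapse, leaving f ≈ 0.6140 of each dose.
Accumulation ratio R = 1/(1 − f) ≈ 1/0.3860 ≈ 2.5907.
Each bolus raises the concentration by D/Vd = 382/235 ≈ 1.626 mg/L.
Steady-state peak Cmax,ss = C₀·R ≈ 1.626 × 2.5907 ≈ 4.212 mg/L.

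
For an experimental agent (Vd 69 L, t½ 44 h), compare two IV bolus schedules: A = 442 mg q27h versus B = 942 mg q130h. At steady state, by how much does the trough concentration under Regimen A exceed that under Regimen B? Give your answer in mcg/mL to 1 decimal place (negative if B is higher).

10.1 mcg/mL

Regimen A: f = (1/2)^(27/44) ≈ 0.6535; Cmin,ss = (442/69)·f/(1−f) ≈ 12.081 mcg/mL.
Regimen B: f = (1/2)^(130/44) ≈ 0.1290; Cmin,ss = (942/69)·f/(1−f) ≈ 2.022 mcg/mL.
Difference ≈ 12.081 − 2.022 ≈ 10.059 mcg/mL.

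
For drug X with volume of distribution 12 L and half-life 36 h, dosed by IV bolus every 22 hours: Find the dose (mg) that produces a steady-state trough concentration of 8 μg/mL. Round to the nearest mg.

51 mg

τ/t½ = 22/36 ≈ 0.61111, so f = (1/2)^(22/36) ≈ 0.654692.
Cmin,ss = (D/Vd)·f/(1−f), so D = Cmin,ss·Vd·(1−f)/f.
D = 8 × 12 × (1−f)/f ≈ 8 × 12 × 0.52744 ≈ 50.63 mg.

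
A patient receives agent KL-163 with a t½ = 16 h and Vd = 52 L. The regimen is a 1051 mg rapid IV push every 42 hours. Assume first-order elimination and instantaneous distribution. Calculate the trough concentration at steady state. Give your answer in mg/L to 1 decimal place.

k = ln2/t½ = ln2/16 ≈ 0.043322 h⁻¹; fraction remaining f = e^(−kτ) = e^(−0.043322×42) ≈ 0.1621.
Accumulation ratio R = 1/(1 − f) ≈ 1/0.8379 ≈ 1.1935.
Single-dose peak C₀ = D/Vd = 1051/52 ≈ 20.212 mg/L.
Steady-state peak Cmax,ss = C₀·R ≈ 20.212 × 1.1935 ≈ 24.123 mg/L.
One interval later, Cmin,ss = Cmax,ss·e^(−kτ) ≈ 24.123 × 0.1621 ≈ 3.910 mg/L.

3.9 mg/L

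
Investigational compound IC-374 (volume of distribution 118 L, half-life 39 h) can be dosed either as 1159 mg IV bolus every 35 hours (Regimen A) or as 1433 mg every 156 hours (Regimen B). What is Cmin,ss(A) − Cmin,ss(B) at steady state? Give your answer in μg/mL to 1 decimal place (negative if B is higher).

Regimen A: f = (1/2)^(35/39) ≈ 0.5368; Cmin,ss = (1159/118)·f/(1−f) ≈ 11.383 μg/mL.
Regimen B: f = (1/2)^(156/39) ≈ 0.0625; Cmin,ss = (1433/118)·f/(1−f) ≈ 0.810 μg/mL.
Difference ≈ 11.383 − 0.810 ≈ 10.573 μg/mL.

10.6 μg/mL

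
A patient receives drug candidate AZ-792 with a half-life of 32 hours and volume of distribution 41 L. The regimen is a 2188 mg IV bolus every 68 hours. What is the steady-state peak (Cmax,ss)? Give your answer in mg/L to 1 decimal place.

69.2 mg/L

Over one 68-h interval, 68/32 ≈ 2.125 half-lives elapse, leaving f ≈ 0.2293 of each dose.
Accumulation ratio R = 1/(1 − f) ≈ 1/0.7707 ≈ 1.2975.
Single-dose peak C₀ = D/Vd = 2188/41 ≈ 53.366 mg/L.
Cmax,ss = C₀/(1 − f) ≈ 53.366/0.7707 ≈ 69.244 mg/L.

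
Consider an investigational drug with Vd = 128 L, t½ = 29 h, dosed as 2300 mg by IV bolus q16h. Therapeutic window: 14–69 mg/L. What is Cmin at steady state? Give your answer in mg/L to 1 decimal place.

38.6 mg/L

τ/t½ = 16/29 ≈ 0.55172, so fraction remaining f = (1/2)^(16/29) ≈ 0.6822.
At steady state, accumulation factor R = 1/(1 − e^(−kτ)) ≈ 3.1466.
Single-dose peak C₀ = D/Vd = 2300/128 ≈ 17.969 mg/L.
Cmax,ss = C₀/(1 − f) ≈ 17.969/0.3178 ≈ 56.542 mg/L.
Steady-state trough Cmin,ss = Cmax,ss·f ≈ 56.542 × 0.6822 ≈ 38.573 mg/L.
Trough 38.6 mg/L vs MEC 14 mg/L: adequate.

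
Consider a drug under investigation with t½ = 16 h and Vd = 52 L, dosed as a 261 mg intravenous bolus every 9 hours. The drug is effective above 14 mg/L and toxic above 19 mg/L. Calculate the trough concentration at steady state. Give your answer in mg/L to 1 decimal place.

10.5 mg/L

τ/t½ = 9/16 ≈ 0.5625, so fraction remaining f = (1/2)^(9/16) ≈ 0.6771.
Accumulation ratio R = 1/(1 − f) ≈ 1/0.3229 ≈ 3.0969.
Each bolus raises the concentration by D/Vd = 261/52 ≈ 5.019 mg/L.
Steady-state peak Cmax,ss = C₀·R ≈ 5.019 × 3.0969 ≈ 15.543 mg/L.
Steady-state trough Cmin,ss = Cmax,ss·f ≈ 15.543 × 0.6771 ≈ 10.524 mg/L.
Trough 10.5 mg/L vs MEC 14 mg/L: subtherapeutic.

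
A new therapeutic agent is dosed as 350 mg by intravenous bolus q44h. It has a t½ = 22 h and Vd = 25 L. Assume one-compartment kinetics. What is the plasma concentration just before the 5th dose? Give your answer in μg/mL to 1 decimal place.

f = (1/2)^(τ/t½) = (1/2)^(44/22) ≈ 0.2500.
C₀ = D/Vd = 350/25 ≈ 14.000 μg/mL.
Before the 5th dose, 4 doses have been given. Superposition: Cmin = C₀·(f + f² + … + f^4).
≈ 14.000 × (0.2500 + 0.0625 + 0.0156 + 0.0039) ≈ 14.000 × 0.3320 ≈ 4.648 μg/mL.

4.6 μg/mL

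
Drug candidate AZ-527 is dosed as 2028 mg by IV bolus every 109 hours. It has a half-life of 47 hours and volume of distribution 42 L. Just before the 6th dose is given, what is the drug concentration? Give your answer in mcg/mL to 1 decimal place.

12.1 mcg/mL

f = (1/2)^(τ/t½) = (1/2)^(109/47) ≈ 0.2004.
C₀ = D/Vd = 2028/42 ≈ 48.286 mcg/mL.
Before the 6th dose, 5 doses have been given. Superposition: Cmin = C₀·(f + f² + … + f^5).
≈ 48.286 × (0.2004 + 0.0402 + 0.0080 + 0.0016 + 0.0003) ≈ 48.286 × 0.2505 ≈ 12.096 mcg/mL.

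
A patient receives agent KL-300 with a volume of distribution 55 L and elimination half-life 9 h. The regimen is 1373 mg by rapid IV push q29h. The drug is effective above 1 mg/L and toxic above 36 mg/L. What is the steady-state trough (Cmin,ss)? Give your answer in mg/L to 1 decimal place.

k = ln2/t½ = ln2/9 ≈ 0.077016 h⁻¹; fraction remaining f = e^(−kτ) = e^(−0.077016×29) ≈ 0.1072.
Accumulation ratio R = 1/(1 − f) ≈ 1/0.8928 ≈ 1.1201.
Each bolus raises the concentration by D/Vd = 1373/55 ≈ 24.964 mg/L.
Steady-state peak Cmax,ss = C₀·R ≈ 24.964 × 1.1201 ≈ 27.962 mg/L.
One interval later, Cmin,ss = Cmax,ss·e^(−kτ) ≈ 27.962 × 0.1072 ≈ 2.998 mg/L.
Trough 3.0 mg/L vs MEC 1 mg/L: adequate.

3.0 mg/L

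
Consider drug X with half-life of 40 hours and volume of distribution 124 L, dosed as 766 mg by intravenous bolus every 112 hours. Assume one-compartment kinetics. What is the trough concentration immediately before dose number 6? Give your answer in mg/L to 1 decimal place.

f = (1/2)^(τ/t½) = (1/2)^(112/40) ≈ 0.1436.
C₀ = D/Vd = 766/124 ≈ 6.177 mg/L.
Before the 6th dose, 5 doses have been given. Superposition: Cmin = C₀·(f + f² + … + f^5).
≈ 6.177 × (0.1436 + 0.0206 + 0.0030 + 0.0004 + 0.0001) ≈ 6.177 × 0.1677 ≈ 1.036 mg/L.

1.0 mg/L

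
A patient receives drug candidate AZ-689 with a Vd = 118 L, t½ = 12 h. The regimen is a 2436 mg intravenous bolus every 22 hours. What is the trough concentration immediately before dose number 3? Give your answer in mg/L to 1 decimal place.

7.4 mg/L

f = (1/2)^(τ/t½) = (1/2)^(22/12) ≈ 0.2806.
C₀ = D/Vd = 2436/118 ≈ 20.644 mg/L.
Before the 3rd dose, 2 doses have been given. Superposition: Cmin = C₀·(f + f²).
≈ 20.644 × (0.2806 + 0.0787) ≈ 20.644 × 0.3593 ≈ 7.417 mg/L.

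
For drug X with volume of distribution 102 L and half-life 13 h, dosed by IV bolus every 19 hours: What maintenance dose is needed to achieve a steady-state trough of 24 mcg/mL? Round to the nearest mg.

τ/t½ = 19/13 ≈ 1.4615, so f = (1/2)^(19/13) ≈ 0.363106.
Cmin,ss = (D/Vd)·f/(1−f), so D = Cmin,ss·Vd·(1−f)/f.
D = 24 × 102 × (1−f)/f ≈ 24 × 102 × 1.75402 ≈ 4293.84 mg.

4294 mg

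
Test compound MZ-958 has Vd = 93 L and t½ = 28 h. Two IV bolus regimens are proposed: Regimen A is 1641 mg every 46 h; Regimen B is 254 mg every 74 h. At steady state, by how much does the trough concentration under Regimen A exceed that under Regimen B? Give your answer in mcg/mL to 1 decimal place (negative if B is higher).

7.8 mcg/mL

Regimen A: f = (1/2)^(46/28) ≈ 0.3202; Cmin,ss = (1641/93)·f/(1−f) ≈ 8.311 mcg/mL.
Regimen B: f = (1/2)^(74/28) ≈ 0.1601; Cmin,ss = (254/93)·f/(1−f) ≈ 0.521 mcg/mL.
Difference ≈ 8.311 − 0.521 ≈ 7.790 mcg/mL.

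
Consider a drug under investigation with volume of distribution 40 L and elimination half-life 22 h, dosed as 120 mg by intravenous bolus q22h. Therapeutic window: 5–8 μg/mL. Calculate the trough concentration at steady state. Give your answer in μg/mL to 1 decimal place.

3.0 μg/mL

The dosing interval is 1 half-life, so f = 2^(−1) = 0.5.
At steady state, R = 1/(1 − 0.5) = 2/1.
Single-dose peak C₀ = D/Vd = 120/40 = 3 μg/mL.
Steady-state peak Cmax,ss = C₀·R = 3 × 2/1 ≈ 6.000 μg/mL.
Steady-state trough Cmin,ss = Cmax,ss·f ≈ 6.000 × 0.5 ≈ 3.000 μg/mL.
Trough 3.0 μg/mL vs MEC 5 μg/mL: subtherapeutic.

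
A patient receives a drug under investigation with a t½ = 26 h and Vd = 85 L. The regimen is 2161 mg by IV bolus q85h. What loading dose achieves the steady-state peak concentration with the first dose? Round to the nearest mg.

f = (1/2)^(85/26) ≈ 0.103720; accumulation ratio R = 1/(1−f) ≈ 1.11572.
Loading dose to hit Cmax,ss on first dose: D_load = D_maint·R ≈ 2161 × 1.11572 ≈ 2411.07 mg.

2411 mg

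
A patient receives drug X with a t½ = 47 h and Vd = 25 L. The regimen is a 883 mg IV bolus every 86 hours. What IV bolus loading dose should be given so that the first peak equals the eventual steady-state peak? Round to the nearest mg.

1229 mg

f = (1/2)^(86/47) ≈ 0.281306; accumulation ratio R = 1/(1−f) ≈ 1.39141.
Loading dose to hit Cmax,ss on first dose: D_load = D_maint·R ≈ 883 × 1.39141 ≈ 1228.62 mg.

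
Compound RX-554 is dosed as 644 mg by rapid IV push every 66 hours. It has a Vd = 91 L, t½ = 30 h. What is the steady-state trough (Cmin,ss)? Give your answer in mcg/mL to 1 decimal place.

k = ln2/t½ = ln2/30 ≈ 0.023105 h⁻¹; fraction remaining f = e^(−kτ) = e^(−0.023105×66) ≈ 0.2176.
Accumulation ratio R = 1/(1 − f) ≈ 1/0.7824 ≈ 1.2781.
Each bolus raises the concentration by D/Vd = 644/91 ≈ 7.077 mcg/mL.
Steady-state peak Cmax,ss = C₀·R ≈ 7.077 × 1.2781 ≈ 9.045 mcg/mL.
One interval later, Cmin,ss = Cmax,ss·e^(−kτ) ≈ 9.045 × 0.2176 ≈ 1.968 mcg/mL.

2.0 mcg/mL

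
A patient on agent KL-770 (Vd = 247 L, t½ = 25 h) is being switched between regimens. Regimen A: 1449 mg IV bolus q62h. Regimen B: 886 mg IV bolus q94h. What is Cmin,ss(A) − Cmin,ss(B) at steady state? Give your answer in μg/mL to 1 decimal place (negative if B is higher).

Regimen A: f = (1/2)^(62/25) ≈ 0.1792; Cmin,ss = (1449/247)·f/(1−f) ≈ 1.281 μg/mL.
Regimen B: f = (1/2)^(94/25) ≈ 0.0738; Cmin,ss = (886/247)·f/(1−f) ≈ 0.286 μg/mL.
Difference ≈ 1.281 − 0.286 ≈ 0.995 μg/mL.

1.0 μg/mL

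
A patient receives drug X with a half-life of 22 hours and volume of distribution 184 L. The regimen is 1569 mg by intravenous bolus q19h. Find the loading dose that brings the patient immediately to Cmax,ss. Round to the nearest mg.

f = (1/2)^(19/22) ≈ 0.549566; accumulation ratio R = 1/(1−f) ≈ 2.22008.
Loading dose to hit Cmax,ss on first dose: D_load = D_maint·R ≈ 1569 × 2.22008 ≈ 3483.31 mg.

3483 mg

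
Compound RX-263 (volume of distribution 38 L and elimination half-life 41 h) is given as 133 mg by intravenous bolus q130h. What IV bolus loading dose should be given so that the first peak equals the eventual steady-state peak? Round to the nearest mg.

150 mg

f = (1/2)^(130/41) ≈ 0.111049; accumulation ratio R = 1/(1−f) ≈ 1.12492.
Loading dose to hit Cmax,ss on first dose: D_load = D_maint·R ≈ 133 × 1.12492 ≈ 149.61 mg.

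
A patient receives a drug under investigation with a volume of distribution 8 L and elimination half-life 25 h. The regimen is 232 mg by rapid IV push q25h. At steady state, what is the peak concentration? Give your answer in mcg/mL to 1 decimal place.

The dosing interval is 1 half-life, so f = 2^(−1) = 0.5.
At steady state, R = 1/(1 − 0.5) = 2/1.
Single-dose peak C₀ = D/Vd = 232/8 = 29 mcg/mL.
Steady-state peak Cmax,ss = C₀·R = 29 × 2/1 ≈ 58.000 mcg/mL.

58.0 mcg/mL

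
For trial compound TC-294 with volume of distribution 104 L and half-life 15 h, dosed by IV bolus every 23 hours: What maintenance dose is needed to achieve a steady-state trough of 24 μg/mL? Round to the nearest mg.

τ/t½ = 23/15 ≈ 1.5333, so f = (1/2)^(23/15) ≈ 0.345478.
Cmin,ss = (D/Vd)·f/(1−f), so D = Cmin,ss·Vd·(1−f)/f.
D = 24 × 104 × (1−f)/f ≈ 24 × 104 × 1.89454 ≈ 4728.77 mg.

4729 mg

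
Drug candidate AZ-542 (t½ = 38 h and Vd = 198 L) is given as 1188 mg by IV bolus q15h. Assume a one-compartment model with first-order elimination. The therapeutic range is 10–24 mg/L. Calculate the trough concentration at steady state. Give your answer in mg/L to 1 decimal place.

19.1 mg/L

τ/t½ = 15/38 ≈ 0.39474, so fraction remaining f = (1/2)^(15/38) ≈ 0.7606.
Accumulation ratio R = 1/(1 − f) ≈ 1/0.2394 ≈ 4.1771.
Single-dose peak C₀ = D/Vd = 1188/198 ≈ 6.000 mg/L.
Steady-state peak Cmax,ss = C₀·R ≈ 6.000 × 4.1771 ≈ 25.063 mg/L.
Steady-state trough Cmin,ss = Cmax,ss·f ≈ 25.063 × 0.7606 ≈ 19.063 mg/L.
Trough 19.1 mg/L vs MEC 10 mg/L: adequate.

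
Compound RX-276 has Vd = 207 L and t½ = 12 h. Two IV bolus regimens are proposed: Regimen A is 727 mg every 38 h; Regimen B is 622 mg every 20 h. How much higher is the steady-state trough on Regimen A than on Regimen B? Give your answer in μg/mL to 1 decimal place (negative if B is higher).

-0.9 μg/mL

Regimen A: f = (1/2)^(38/12) ≈ 0.1114; Cmin,ss = (727/207)·f/(1−f) ≈ 0.440 μg/mL.
Regimen B: f = (1/2)^(20/12) ≈ 0.3150; Cmin,ss = (622/207)·f/(1−f) ≈ 1.382 μg/mL.
Difference ≈ 0.440 − 1.382 ≈ -0.942 μg/mL.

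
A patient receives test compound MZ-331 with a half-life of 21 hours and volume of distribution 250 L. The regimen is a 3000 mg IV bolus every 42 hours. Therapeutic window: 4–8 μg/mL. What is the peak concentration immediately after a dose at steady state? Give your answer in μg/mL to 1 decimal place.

16.0 μg/mL

The dosing interval is 2 half-lives, so f = 2^(−2) = 0.25.
Accumulation ratio R = 1/(1 − f) = 1/0.75 = 4/3.
Single-dose peak C₀ = D/Vd = 3000/250 = 12 μg/mL.
Steady-state peak Cmax,ss = C₀·R = 12 × 4/3 ≈ 16.000 μg/mL.
Peak 16.0 μg/mL vs MTC 8 μg/mL: exceeds toxic threshold.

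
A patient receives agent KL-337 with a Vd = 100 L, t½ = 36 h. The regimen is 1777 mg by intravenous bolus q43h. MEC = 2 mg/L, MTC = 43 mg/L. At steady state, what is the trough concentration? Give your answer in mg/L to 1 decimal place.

13.8 mg/L

Over one 43-h interval, 43/36 ≈ 1.1944 half-lives elapse, leaving f ≈ 0.4370 of each dose.
Each bolus raises the concentration by D/Vd = 1777/100 ≈ 17.770 mg/L.
Steady-state trough Cmin,ss = C₀·f/(1−f) ≈ 17.770 × 0.4370/0.5630 ≈ 13.793 mg/L.
Trough 13.8 mg/L vs MEC 2 mg/L: adequate.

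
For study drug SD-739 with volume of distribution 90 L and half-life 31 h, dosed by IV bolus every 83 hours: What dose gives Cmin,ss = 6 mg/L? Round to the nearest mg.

2914 mg

τ/t½ = 83/31 ≈ 2.6774, so f = (1/2)^(83/31) ≈ 0.156321.
Cmin,ss = (D/Vd)·f/(1−f), so D = Cmin,ss·Vd·(1−f)/f.
D = 6 × 90 × (1−f)/f ≈ 6 × 90 × 5.39709 ≈ 2914.43 mg.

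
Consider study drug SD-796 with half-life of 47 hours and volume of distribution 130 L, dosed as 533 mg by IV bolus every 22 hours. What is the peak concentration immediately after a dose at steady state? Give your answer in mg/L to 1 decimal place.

14.8 mg/L

Over one 22-h interval, 22/47 ≈ 0.46809 half-lives elapse, leaving f ≈ 0.7229 of each dose.
At steady state, accumulation factor R = 1/(1 − e^(−kτ)) ≈ 3.6088.
Single-dose peak C₀ = D/Vd = 533/130 ≈ 4.100 mg/L.
Steady-state peak Cmax,ss = C₀·R ≈ 4.100 × 3.6088 ≈ 14.796 mg/L.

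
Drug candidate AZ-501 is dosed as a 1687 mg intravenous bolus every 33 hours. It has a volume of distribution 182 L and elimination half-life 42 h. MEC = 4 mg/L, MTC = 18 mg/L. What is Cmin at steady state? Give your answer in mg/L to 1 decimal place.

12.8 mg/L

Over one 33-h interval, 33/42 ≈ 0.78571 half-lives elapse, leaving f ≈ 0.5801 of each dose.
At steady state, accumulation factor R = 1/(1 − e^(−kτ)) ≈ 2.3815.
Single-dose peak C₀ = D/Vd = 1687/182 ≈ 9.269 mg/L.
Cmax,ss = C₀/(1 − f) ≈ 9.269/0.4199 ≈ 22.074 mg/L.
Steady-state trough Cmin,ss = Cmax,ss·f ≈ 22.074 × 0.5801 ≈ 12.805 mg/L.
Trough 12.8 mg/L vs MEC 4 mg/L: adequate.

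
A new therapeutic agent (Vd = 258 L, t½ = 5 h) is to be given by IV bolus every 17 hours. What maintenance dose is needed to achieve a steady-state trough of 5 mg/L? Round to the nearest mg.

τ/t½ = 17/5 ≈ 3.4, so f = (1/2)^(17/5) ≈ 0.094732.
Cmin,ss = (D/Vd)·f/(1−f), so D = Cmin,ss·Vd·(1−f)/f.
D = 5 × 258 × (1−f)/f ≈ 5 × 258 × 9.55610 ≈ 12327.37 mg.

12327 mg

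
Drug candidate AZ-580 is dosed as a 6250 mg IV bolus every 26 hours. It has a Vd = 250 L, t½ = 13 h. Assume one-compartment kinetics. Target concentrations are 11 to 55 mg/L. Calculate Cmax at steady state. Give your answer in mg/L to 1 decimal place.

The dosing interval is 2 half-lives, so f = 2^(−2) = 0.25.
Accumulation ratio R = 1/(1 − f) = 1/0.75 = 4/3.
Single-dose peak C₀ = D/Vd = 6250/250 = 25 mg/L.
Steady-state peak Cmax,ss = C₀·R = 25 × 4/3 ≈ 33.333 mg/L.
Peak 33.3 mg/L vs MTC 55 mg/L: below toxic threshold.

33.3 mg/L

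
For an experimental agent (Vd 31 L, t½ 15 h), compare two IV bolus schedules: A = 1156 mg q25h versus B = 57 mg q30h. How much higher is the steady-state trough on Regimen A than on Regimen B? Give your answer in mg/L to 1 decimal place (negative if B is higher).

16.5 mg/L

Regimen A: f = (1/2)^(25/15) ≈ 0.3150; Cmin,ss = (1156/31)·f/(1−f) ≈ 17.148 mg/L.
Regimen B: f = (1/2)^(30/15) ≈ 0.2500; Cmin,ss = (57/31)·f/(1−f) ≈ 0.613 mg/L.
Difference ≈ 17.148 − 0.613 ≈ 16.535 mg/L.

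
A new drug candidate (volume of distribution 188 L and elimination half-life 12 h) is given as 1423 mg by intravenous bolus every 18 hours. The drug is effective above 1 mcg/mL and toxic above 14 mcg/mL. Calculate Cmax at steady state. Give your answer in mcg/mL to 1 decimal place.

11.7 mcg/mL

Over one 18-h interval, 18/12 ≈ 1.5 half-lives elapse, leaving f ≈ 0.3536 of each dose.
Accumulation ratio R = 1/(1 − f) ≈ 1/0.6464 ≈ 1.5470.
Each bolus raises the concentration by D/Vd = 1423/188 ≈ 7.569 mcg/mL.
Steady-state peak Cmax,ss = C₀·R ≈ 7.569 × 1.5470 ≈ 11.709 mcg/mL.
Peak 11.7 mcg/mL vs MTC 14 mcg/mL: below toxic threshold.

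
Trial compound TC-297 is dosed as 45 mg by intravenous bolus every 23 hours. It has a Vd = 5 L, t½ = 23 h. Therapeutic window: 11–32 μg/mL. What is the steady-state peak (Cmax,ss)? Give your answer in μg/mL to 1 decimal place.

18.0 μg/mL

The dosing interval is 1 half-life, so f = 2^(−1) = 0.5.
At steady state, R = 1/(1 − 0.5) = 2/1.
Single-dose peak C₀ = D/Vd = 45/5 = 9 μg/mL.
Steady-state peak Cmax,ss = C₀·R = 9 × 2/1 ≈ 18.000 μg/mL.
Peak 18.0 μg/mL vs MTC 32 μg/mL: below toxic threshold.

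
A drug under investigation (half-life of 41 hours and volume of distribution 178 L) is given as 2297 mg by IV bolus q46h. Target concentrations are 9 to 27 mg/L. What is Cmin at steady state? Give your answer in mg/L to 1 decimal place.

11.0 mg/L

k = ln2/t½ = ln2/41 ≈ 0.016906 h⁻¹; fraction remaining f = e^(−kτ) = e^(−0.016906×46) ≈ 0.4595.
Each bolus raises the concentration by D/Vd = 2297/178 ≈ 12.904 mg/L.
Steady-state trough Cmin,ss = C₀·f/(1−f) ≈ 12.904 × 0.4595/0.5405 ≈ 10.970 mg/L.
Trough 11.0 mg/L vs MEC 9 mg/L: adequate.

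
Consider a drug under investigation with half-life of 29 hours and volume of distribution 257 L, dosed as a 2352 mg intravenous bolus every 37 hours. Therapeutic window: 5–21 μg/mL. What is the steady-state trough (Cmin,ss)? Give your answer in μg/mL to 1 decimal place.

τ/t½ = 37/29 ≈ 1.2759, so fraction remaining f = (1/2)^(37/29) ≈ 0.4130.
At steady state, accumulation factor R = 1/(1 − e^(−kτ)) ≈ 1.7036.
Each bolus raises the concentration by D/Vd = 2352/257 ≈ 9.152 μg/mL.
Steady-state peak Cmax,ss = C₀·R ≈ 9.152 × 1.7036 ≈ 15.591 μg/mL.
Steady-state trough Cmin,ss = Cmax,ss·f ≈ 15.591 × 0.4130 ≈ 6.439 μg/mL.
Trough 6.4 μg/mL vs MEC 5 μg/mL: adequate.

6.4 μg/mL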